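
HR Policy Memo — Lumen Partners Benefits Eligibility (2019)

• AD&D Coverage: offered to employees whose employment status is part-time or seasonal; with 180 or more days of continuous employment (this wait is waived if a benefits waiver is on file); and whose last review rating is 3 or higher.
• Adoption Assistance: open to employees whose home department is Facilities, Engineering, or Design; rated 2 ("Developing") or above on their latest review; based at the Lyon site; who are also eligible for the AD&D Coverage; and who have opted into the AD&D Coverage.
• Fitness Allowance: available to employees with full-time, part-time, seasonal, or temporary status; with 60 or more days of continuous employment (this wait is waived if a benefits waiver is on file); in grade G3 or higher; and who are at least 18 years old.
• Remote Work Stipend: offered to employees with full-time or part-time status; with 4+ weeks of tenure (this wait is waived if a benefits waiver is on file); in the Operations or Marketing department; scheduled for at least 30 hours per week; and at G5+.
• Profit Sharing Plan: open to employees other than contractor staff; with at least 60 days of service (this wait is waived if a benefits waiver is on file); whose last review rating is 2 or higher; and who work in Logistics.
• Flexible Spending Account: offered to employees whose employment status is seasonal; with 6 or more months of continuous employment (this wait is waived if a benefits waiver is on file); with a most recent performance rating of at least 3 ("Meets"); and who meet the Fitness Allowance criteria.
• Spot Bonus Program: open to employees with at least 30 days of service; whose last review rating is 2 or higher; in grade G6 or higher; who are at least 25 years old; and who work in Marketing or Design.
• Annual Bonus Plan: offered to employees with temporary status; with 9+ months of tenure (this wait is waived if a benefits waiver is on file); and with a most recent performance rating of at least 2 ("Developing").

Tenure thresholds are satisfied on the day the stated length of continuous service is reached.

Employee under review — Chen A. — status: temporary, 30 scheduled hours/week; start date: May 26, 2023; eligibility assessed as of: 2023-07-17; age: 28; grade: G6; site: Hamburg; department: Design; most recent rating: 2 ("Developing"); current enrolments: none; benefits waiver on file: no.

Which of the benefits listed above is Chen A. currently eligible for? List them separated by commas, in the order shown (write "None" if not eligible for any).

Service from May 26, 2023 to 2023-07-17: 52 days.
AD&D Coverage — status temporary ✗ (requires part-time or seasonal) → not eligible.
Adoption Assistance — dept Design ✓; rating 2 ≥ 2 ✓; site Hamburg ✗ (not Lyon) → not eligible.
Fitness Allowance — status temporary ✓; no waiver, service 52 days < 60 days ✗ → not eligible.
Remote Work Stipend — status temporary ✗ (requires full-time or part-time) → not eligible.
Profit Sharing Plan — status temporary ✓ (not excluded); no waiver, service 52 days < 60 days ✗ → not eligible.
Flexible Spending Account — status temporary ✗ (requires seasonal) → not eligible.
Spot Bonus Program — service 52 days ≥ 30 days ✓; rating 2 ≥ 2 ✓; grade G6 ≥ G6 ✓; age 28 ≥ 25 ✓; dept Design ✓ → eligible.
Annual Bonus Plan — status temporary ✓; no waiver, service 52 days < 9 months (≈270 days) ✗ → not eligible.

Spot Bonus Program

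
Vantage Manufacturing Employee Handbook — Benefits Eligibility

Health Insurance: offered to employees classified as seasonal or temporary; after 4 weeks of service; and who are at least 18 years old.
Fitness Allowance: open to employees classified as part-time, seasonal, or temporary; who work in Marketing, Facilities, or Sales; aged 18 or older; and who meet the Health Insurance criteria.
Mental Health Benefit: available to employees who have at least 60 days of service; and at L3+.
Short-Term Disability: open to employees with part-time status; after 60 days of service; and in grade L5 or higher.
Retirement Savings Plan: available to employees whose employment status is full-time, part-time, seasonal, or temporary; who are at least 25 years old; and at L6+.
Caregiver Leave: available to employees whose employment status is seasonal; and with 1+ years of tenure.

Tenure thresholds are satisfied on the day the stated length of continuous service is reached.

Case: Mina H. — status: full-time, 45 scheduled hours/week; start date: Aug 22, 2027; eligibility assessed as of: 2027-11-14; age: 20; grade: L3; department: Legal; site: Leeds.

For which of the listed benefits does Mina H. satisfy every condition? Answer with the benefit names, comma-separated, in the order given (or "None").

Mental Health Benefit

Service from Aug 22, 2027 to 2027-11-14: 84 days.
Health Insurance — status full-time ✗ (requires seasonal or temporary) → not eligible.
Fitness Allowance — status full-time ✗ (requires part-time, seasonal, or temporary) → not eligible.
Mental Health Benefit — service 84 days ≥ 60 days ✓; grade L3 ≥ L3 ✓ → eligible.
Short-Term Disability — status full-time ✗ (requires part-time) → not eligible.
Retirement Savings Plan — status full-time ✓; age 20 < 25 ✗ → not eligible.
Caregiver Leave — status full-time ✗ (requires seasonal) → not eligible.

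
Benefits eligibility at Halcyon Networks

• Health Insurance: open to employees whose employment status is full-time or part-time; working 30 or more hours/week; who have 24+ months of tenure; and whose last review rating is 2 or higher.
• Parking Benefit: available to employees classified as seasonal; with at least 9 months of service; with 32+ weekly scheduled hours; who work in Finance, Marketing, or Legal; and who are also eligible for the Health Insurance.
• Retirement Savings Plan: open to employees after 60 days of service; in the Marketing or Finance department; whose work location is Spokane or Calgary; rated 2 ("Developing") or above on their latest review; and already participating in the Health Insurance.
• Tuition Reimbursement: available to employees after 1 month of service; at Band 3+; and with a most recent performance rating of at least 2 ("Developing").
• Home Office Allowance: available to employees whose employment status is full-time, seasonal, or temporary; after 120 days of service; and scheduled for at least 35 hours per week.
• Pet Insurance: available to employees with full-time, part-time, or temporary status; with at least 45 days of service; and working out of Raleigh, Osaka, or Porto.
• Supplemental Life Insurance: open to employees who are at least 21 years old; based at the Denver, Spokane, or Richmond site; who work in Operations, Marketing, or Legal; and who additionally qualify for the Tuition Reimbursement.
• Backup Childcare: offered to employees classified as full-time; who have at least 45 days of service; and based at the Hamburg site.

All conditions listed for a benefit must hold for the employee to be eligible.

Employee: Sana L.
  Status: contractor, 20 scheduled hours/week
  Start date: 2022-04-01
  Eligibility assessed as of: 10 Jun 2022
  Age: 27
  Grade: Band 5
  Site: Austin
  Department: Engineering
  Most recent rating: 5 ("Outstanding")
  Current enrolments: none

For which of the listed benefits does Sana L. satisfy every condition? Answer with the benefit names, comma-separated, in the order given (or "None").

Service from 2022-04-01 to 10 Jun 2022: 70 days.
Health Insurance — status contractor ✗ (requires full-time or part-time) → not eligible.
Parking Benefit — status contractor ✗ (requires seasonal) → not eligible.
Retirement Savings Plan — service 70 days ≥ 60 days ✓; dept Engineering ✗ → not eligible.
Tuition Reimbursement — service 70 days ≥ 1 month (≈30 days) ✓; grade Band 5 ≥ Band 3 ✓; rating 5 ≥ 2 ✓ → eligible.
Home Office Allowance — status contractor ✗ (requires full-time, seasonal, or temporary) → not eligible.
Pet Insurance — status contractor ✗ (requires full-time, part-time, or temporary) → not eligible.
Supplemental Life Insurance — age 27 ≥ 21 ✓; site Austin ✗ (not Denver, Spokane, or Richmond) → not eligible.
Backup Childcare — status contractor ✗ (requires full-time) → not eligible.

Tuition Reimbursement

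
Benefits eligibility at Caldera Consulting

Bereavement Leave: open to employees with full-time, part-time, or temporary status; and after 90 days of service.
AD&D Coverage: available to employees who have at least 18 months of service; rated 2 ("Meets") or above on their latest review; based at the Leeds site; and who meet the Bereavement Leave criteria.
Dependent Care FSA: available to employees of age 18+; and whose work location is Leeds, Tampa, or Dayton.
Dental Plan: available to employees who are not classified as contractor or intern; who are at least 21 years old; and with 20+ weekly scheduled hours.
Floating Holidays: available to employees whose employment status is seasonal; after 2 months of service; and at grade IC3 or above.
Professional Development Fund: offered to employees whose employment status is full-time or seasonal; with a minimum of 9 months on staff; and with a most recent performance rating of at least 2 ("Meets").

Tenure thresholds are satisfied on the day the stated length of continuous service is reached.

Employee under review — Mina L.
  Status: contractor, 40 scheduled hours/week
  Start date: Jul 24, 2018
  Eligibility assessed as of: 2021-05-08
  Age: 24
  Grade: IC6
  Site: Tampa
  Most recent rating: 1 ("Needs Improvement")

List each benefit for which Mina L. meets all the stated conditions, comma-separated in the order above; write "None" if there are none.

Service from Jul 24, 2018 to 2021-05-08: 1019 days.
Bereavement Leave — status contractor ✗ (requires full-time, part-time, or temporary) → not eligible.
AD&D Coverage — service 1019 days ≥ 18 months (≈540 days) ✓; rating 1 < 2 ✗ → not eligible.
Dependent Care FSA — age 24 ≥ 18 ✓; site Tampa ✓ → eligible.
Dental Plan — status contractor ✗ (excluded) → not eligible.
Floating Holidays — status contractor ✗ (requires seasonal) → not eligible.
Professional Development Fund — status contractor ✗ (requires full-time or seasonal) → not eligible.

Dependent Care FSA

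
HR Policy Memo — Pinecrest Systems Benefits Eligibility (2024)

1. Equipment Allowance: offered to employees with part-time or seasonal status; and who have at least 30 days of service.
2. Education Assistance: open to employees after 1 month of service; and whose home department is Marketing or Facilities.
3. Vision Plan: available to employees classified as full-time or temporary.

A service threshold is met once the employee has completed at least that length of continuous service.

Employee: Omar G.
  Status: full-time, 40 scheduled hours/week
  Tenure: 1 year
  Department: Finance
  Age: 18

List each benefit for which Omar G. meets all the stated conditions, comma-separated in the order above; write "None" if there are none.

Vision Plan

Equipment Allowance — status full-time ✗ (requires part-time or seasonal) → not eligible.
Education Assistance — service 1 year ≥ 1 month (≈30 days) ✓; dept Finance ✗ → not eligible.
Vision Plan — status full-time ✓ → eligible.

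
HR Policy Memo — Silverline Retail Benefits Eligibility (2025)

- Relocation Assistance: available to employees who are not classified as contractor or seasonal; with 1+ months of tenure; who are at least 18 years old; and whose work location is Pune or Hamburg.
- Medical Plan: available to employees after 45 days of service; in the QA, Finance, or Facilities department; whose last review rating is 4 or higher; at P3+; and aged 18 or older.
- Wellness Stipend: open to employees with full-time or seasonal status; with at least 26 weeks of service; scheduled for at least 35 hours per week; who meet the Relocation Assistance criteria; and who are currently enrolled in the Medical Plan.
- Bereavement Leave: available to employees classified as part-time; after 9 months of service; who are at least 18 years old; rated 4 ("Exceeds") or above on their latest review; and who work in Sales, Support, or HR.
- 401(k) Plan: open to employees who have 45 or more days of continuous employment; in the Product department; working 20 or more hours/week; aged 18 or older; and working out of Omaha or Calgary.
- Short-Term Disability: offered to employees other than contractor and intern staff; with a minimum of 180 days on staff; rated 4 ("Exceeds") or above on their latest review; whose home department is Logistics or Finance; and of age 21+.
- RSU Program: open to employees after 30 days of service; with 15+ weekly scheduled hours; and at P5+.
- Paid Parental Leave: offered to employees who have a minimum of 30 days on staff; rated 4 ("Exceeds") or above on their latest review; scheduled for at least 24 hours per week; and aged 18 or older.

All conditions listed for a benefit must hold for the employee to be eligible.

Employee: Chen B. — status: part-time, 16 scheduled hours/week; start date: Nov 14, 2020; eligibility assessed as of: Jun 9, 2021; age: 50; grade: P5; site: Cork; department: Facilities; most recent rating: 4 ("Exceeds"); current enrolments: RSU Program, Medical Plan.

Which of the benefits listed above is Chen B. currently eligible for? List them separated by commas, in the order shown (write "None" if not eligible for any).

Medical Plan, RSU Program

Service from Nov 14, 2020 to Jun 9, 2021: 207 days.
Relocation Assistance — status part-time ✓ (not excluded); service 207 days ≥ 1 month (≈30 days) ✓; age 50 ≥ 18 ✓; site Cork ✗ (not Pune or Hamburg) → not eligible.
Medical Plan — service 207 days ≥ 45 days ✓; dept Facilities ✓; rating 4 ≥ 4 ✓; grade P5 ≥ P3 ✓; age 50 ≥ 18 ✓ → eligible.
Wellness Stipend — status part-time ✗ (requires full-time or seasonal) → not eligible.
Bereavement Leave — status part-time ✓; service 207 days < 9 months (≈270 days) ✗ → not eligible.
401(k) Plan — service 207 days ≥ 45 days ✓; dept Facilities ✗ → not eligible.
Short-Term Disability — status part-time ✓ (not excluded); service 207 days ≥ 180 days ✓; rating 4 ≥ 4 ✓; dept Facilities ✗ → not eligible.
RSU Program — service 207 days ≥ 30 days ✓; 16 hrs/wk ≥ 15 ✓; grade P5 ≥ P5 ✓ → eligible.
Paid Parental Leave — service 207 days ≥ 30 days ✓; rating 4 ≥ 4 ✓; 16 hrs/wk < 24 ✗ → not eligible.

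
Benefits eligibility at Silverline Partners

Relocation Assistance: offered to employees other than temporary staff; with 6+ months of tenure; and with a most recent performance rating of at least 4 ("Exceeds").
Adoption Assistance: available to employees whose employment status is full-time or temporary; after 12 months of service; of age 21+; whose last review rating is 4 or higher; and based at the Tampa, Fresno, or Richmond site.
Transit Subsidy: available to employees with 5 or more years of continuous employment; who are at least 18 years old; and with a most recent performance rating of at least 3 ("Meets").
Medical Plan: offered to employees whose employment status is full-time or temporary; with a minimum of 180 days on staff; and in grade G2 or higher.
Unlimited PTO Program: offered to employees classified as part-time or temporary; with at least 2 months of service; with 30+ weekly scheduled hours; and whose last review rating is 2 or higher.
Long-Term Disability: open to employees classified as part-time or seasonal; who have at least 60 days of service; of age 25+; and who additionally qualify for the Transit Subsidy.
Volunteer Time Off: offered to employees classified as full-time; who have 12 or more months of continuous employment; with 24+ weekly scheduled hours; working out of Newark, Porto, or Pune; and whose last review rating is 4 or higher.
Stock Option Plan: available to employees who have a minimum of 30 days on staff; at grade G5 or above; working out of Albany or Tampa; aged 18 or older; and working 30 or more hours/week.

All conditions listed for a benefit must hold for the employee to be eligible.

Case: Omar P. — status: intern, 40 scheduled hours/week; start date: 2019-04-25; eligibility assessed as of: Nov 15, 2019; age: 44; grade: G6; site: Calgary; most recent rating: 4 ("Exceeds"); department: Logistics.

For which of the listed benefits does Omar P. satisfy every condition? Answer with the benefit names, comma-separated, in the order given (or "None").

Relocation Assistance

Service from 2019-04-25 to Nov 15, 2019: 204 days.
Relocation Assistance — status intern ✓ (not excluded); service 204 days ≥ 6 months (≈180 days) ✓; rating 4 ≥ 4 ✓ → eligible.
Adoption Assistance — status intern ✗ (requires full-time or temporary) → not eligible.
Transit Subsidy — service 204 days < 5 years (≈1825 days) ✗ → not eligible.
Medical Plan — status intern ✗ (requires full-time or temporary) → not eligible.
Unlimited PTO Program — status intern ✗ (requires part-time or temporary) → not eligible.
Long-Term Disability — status intern ✗ (requires part-time or seasonal) → not eligible.
Volunteer Time Off — status intern ✗ (requires full-time) → not eligible.
Stock Option Plan — service 204 days ≥ 30 days ✓; grade G6 ≥ G5 ✓; site Calgary ✗ (not Albany or Tampa) → not eligible.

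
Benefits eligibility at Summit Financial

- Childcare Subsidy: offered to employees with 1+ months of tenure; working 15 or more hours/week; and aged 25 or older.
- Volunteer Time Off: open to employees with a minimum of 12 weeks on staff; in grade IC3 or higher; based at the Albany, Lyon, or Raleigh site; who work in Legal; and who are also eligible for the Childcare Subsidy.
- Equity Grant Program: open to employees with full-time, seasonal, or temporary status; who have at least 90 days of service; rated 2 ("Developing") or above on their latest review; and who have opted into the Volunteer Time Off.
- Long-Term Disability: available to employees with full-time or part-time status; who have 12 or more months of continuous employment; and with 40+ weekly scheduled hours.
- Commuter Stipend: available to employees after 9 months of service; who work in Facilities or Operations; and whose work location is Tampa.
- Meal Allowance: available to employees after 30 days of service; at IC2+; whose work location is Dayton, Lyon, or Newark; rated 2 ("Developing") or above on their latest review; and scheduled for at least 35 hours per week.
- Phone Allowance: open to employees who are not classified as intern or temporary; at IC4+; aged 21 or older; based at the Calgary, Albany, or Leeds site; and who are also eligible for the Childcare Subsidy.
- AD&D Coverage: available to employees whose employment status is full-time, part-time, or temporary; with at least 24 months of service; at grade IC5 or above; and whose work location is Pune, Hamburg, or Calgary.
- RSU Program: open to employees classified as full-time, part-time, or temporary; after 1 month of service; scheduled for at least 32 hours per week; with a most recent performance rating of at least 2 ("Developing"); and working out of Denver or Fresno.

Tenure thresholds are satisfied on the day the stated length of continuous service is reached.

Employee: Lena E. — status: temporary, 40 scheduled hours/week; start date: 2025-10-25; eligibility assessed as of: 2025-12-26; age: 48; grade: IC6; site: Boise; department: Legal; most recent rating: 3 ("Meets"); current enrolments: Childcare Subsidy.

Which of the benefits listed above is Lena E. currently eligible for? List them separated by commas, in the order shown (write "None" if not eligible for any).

Service from 2025-10-25 to 2025-12-26: 62 days.
Childcare Subsidy — service 62 days ≥ 1 month (≈30 days) ✓; 40 hrs/wk ≥ 15 ✓; age 48 ≥ 25 ✓ → eligible.
Volunteer Time Off — service 62 days < 12 weeks (≈84 days) ✗ → not eligible.
Equity Grant Program — status temporary ✓; service 62 days < 90 days ✗ → not eligible.
Long-Term Disability — status temporary ✗ (requires full-time or part-time) → not eligible.
Commuter Stipend — service 62 days < 9 months (≈270 days) ✗ → not eligible.
Meal Allowance — service 62 days ≥ 30 days ✓; grade IC6 ≥ IC2 ✓; site Boise ✗ (not Dayton, Lyon, or Newark) → not eligible.
Phone Allowance — status temporary ✗ (excluded) → not eligible.
AD&D Coverage — status temporary ✓; service 62 days < 24 months (≈720 days) ✗ → not eligible.
RSU Program — status temporary ✓; service 62 days ≥ 1 month (≈30 days) ✓; 40 hrs/wk ≥ 32 ✓; rating 3 ≥ 2 ✓; site Boise ✗ (not Denver or Fresno) → not eligible.

Childcare Subsidy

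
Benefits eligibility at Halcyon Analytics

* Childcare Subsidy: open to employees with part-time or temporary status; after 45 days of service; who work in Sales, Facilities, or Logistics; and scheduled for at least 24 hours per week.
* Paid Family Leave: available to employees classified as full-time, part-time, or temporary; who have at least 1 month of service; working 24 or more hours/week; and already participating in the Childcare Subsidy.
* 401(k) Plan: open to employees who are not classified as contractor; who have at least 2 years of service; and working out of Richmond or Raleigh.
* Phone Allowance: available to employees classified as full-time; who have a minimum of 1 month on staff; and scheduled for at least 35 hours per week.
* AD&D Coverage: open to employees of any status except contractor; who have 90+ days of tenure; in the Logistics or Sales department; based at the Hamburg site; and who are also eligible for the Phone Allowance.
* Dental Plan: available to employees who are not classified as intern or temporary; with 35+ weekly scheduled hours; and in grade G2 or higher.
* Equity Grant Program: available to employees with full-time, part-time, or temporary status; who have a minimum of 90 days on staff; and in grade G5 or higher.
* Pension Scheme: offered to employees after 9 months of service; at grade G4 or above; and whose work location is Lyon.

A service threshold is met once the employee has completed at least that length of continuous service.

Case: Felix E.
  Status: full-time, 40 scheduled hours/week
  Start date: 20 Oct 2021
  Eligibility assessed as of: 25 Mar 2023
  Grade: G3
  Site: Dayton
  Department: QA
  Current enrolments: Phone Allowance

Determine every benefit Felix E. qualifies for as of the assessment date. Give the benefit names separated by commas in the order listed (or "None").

Service from 20 Oct 2021 to 25 Mar 2023: 521 days.
Childcare Subsidy — status full-time ✗ (requires part-time or temporary) → not eligible.
Paid Family Leave — status full-time ✓; service 521 days ≥ 1 month (≈30 days) ✓; 40 hrs/wk ≥ 24 ✓; not enrolled in Childcare Subsidy ✗ → not eligible.
401(k) Plan — status full-time ✓ (not excluded); service 521 days < 2 years (≈730 days) ✗ → not eligible.
Phone Allowance — status full-time ✓; service 521 days ≥ 1 month (≈30 days) ✓; 40 hrs/wk ≥ 35 ✓ → eligible.
AD&D Coverage — status full-time ✓ (not excluded); service 521 days ≥ 90 days ✓; dept QA ✗ → not eligible.
Dental Plan — status full-time ✓ (not excluded); 40 hrs/wk ≥ 35 ✓; grade G3 ≥ G2 ✓ → eligible.
Equity Grant Program — status full-time ✓; service 521 days ≥ 90 days ✓; grade G3 < G5 ✗ → not eligible.
Pension Scheme — service 521 days ≥ 9 months (≈270 days) ✓; grade G3 < G4 ✗ → not eligible.

Phone Allowance, Dental Plan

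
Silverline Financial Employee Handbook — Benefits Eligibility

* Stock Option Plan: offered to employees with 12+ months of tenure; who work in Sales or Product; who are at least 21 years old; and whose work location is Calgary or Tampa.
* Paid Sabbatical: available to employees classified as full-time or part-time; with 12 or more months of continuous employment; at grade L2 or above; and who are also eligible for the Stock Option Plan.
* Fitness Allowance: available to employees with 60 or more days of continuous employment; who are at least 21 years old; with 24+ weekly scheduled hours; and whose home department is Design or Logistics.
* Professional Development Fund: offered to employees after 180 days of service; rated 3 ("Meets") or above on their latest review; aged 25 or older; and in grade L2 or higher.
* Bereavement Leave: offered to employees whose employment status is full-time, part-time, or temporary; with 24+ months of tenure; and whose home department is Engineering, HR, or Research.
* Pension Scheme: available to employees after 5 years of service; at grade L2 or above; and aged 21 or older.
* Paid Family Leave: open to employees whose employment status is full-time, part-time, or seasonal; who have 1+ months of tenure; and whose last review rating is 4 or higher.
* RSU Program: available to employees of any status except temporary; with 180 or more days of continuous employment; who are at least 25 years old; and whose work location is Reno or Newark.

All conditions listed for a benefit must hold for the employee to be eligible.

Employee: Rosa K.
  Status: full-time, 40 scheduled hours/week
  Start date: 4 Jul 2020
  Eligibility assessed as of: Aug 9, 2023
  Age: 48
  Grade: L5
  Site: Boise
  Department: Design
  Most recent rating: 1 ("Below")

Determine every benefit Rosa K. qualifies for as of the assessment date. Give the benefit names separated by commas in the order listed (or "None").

Fitness Allowance

Service from 4 Jul 2020 to Aug 9, 2023: 1131 days.
Stock Option Plan — service 1131 days ≥ 12 months (≈360 days) ✓; dept Design ✗ → not eligible.
Paid Sabbatical — status full-time ✓; service 1131 days ≥ 12 months (≈360 days) ✓; grade L5 ≥ L2 ✓; not eligible for Stock Option Plan ✗ → not eligible.
Fitness Allowance — service 1131 days ≥ 60 days ✓; age 48 ≥ 21 ✓; 40 hrs/wk ≥ 24 ✓; dept Design ✓ → eligible.
Professional Development Fund — service 1131 days ≥ 180 days ✓; rating 1 < 3 ✗ → not eligible.
Bereavement Leave — status full-time ✓; service 1131 days ≥ 24 months (≈720 days) ✓; dept Design ✗ → not eligible.
Pension Scheme — service 1131 days < 5 years (≈1825 days) ✗ → not eligible.
Paid Family Leave — status full-time ✓; service 1131 days ≥ 1 month (≈30 days) ✓; rating 1 < 4 ✗ → not eligible.
RSU Program — status full-time ✓ (not excluded); service 1131 days ≥ 180 days ✓; age 48 ≥ 25 ✓; site Boise ✗ (not Reno or Newark) → not eligible.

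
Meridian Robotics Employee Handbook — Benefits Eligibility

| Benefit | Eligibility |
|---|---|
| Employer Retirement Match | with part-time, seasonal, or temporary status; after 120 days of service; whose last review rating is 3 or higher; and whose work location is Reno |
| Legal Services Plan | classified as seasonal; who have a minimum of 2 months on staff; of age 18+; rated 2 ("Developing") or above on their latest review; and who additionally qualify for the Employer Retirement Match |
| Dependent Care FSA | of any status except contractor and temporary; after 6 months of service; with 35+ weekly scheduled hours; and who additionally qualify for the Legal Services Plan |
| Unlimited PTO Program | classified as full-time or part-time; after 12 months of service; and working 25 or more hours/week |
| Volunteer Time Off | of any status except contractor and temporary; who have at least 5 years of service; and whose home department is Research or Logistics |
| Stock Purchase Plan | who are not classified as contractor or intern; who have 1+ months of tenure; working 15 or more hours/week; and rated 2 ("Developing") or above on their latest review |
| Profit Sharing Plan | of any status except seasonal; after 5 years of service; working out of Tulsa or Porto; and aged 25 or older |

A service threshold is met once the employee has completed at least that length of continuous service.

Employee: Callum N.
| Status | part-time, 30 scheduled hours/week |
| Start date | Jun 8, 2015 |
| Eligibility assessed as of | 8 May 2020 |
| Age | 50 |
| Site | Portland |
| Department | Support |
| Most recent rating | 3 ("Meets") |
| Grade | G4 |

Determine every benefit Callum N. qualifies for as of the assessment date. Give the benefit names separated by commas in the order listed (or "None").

Unlimited PTO Program, Stock Purchase Plan

Service from Jun 8, 2015 to 8 May 2020: 1796 days.
Employer Retirement Match — status part-time ✓; service 1796 days ≥ 120 days ✓; rating 3 ≥ 3 ✓; site Portland ✗ (not Reno) → not eligible.
Legal Services Plan — status part-time ✗ (requires seasonal) → not eligible.
Dependent Care FSA — status part-time ✓ (not excluded); service 1796 days ≥ 6 months (≈180 days) ✓; 30 hrs/wk < 35 ✗ → not eligible.
Unlimited PTO Program — status part-time ✓; service 1796 days ≥ 12 months (≈360 days) ✓; 30 hrs/wk ≥ 25 ✓ → eligible.
Volunteer Time Off — status part-time ✓ (not excluded); service 1796 days < 5 years (≈1825 days) ✗ → not eligible.
Stock Purchase Plan — status part-time ✓ (not excluded); service 1796 days ≥ 1 month (≈30 days) ✓; 30 hrs/wk ≥ 15 ✓; rating 3 ≥ 2 ✓ → eligible.
Profit Sharing Plan — status part-time ✓ (not excluded); service 1796 days < 5 years (≈1825 days) ✗ → not eligible.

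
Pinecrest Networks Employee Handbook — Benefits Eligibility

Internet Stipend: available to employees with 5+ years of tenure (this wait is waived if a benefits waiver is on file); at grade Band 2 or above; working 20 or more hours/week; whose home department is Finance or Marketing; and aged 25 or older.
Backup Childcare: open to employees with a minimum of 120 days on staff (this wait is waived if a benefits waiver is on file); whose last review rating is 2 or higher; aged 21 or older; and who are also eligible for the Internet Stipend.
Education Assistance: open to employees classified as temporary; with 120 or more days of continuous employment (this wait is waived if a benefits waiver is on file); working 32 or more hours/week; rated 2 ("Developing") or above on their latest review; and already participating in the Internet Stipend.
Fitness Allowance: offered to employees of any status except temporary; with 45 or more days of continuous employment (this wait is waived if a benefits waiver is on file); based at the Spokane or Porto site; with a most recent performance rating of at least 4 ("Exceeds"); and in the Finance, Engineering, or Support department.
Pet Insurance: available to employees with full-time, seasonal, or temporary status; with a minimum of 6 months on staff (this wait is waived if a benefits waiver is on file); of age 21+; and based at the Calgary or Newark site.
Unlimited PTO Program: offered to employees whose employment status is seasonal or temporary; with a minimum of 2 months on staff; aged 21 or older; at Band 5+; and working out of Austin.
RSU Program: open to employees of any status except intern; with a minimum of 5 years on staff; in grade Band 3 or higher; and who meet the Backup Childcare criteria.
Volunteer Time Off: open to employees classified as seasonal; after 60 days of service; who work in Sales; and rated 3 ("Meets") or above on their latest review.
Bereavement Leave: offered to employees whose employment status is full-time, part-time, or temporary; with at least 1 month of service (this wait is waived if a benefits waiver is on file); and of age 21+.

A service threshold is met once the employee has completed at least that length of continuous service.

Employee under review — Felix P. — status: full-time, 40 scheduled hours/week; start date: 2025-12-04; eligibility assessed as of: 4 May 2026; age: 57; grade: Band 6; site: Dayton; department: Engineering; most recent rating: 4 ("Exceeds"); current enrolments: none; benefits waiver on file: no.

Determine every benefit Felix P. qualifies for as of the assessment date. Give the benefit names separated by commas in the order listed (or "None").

Service from 2025-12-04 to 4 May 2026: 151 days.
Internet Stipend — no waiver, service 151 days < 5 years (≈1825 days) ✗ → not eligible.
Backup Childcare — no waiver, service 151 days ≥ 120 days ✓; rating 4 ≥ 2 ✓; age 57 ≥ 21 ✓; not eligible for Internet Stipend ✗ → not eligible.
Education Assistance — status full-time ✗ (requires temporary) → not eligible.
Fitness Allowance — status full-time ✓ (not excluded); no waiver, service 151 days ≥ 45 days ✓; site Dayton ✗ (not Spokane or Porto) → not eligible.
Pet Insurance — status full-time ✓; no waiver, service 151 days < 6 months (≈180 days) ✗ → not eligible.
Unlimited PTO Program — status full-time ✗ (requires seasonal or temporary) → not eligible.
RSU Program — status full-time ✓ (not excluded); service 151 days < 5 years (≈1825 days) ✗ → not eligible.
Volunteer Time Off — status full-time ✗ (requires seasonal) → not eligible.
Bereavement Leave — status full-time ✓; no waiver, service 151 days ≥ 1 month (≈30 days) ✓; age 57 ≥ 21 ✓ → eligible.

Bereavement Leave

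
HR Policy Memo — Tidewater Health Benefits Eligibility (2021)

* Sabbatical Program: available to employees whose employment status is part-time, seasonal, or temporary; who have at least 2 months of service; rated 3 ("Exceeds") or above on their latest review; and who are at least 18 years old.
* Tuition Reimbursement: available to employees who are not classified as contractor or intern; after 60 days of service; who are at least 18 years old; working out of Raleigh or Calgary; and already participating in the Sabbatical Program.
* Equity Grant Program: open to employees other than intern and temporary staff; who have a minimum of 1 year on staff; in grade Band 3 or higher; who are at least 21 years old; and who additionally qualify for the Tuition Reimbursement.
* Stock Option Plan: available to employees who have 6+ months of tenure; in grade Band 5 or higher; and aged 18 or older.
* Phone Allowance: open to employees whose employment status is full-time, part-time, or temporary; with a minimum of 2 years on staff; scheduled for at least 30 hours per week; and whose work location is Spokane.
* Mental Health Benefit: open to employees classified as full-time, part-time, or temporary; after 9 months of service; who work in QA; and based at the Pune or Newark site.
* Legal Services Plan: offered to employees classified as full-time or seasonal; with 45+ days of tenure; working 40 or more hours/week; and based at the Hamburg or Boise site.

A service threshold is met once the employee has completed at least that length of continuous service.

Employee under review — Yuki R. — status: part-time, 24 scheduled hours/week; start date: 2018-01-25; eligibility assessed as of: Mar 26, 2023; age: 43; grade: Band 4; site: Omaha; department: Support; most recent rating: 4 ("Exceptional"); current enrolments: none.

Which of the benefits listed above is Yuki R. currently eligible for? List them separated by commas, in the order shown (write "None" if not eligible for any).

Sabbatical Program

Service from 2018-01-25 to Mar 26, 2023: 1886 days.
Sabbatical Program — status part-time ✓; service 1886 days ≥ 2 months (≈60 days) ✓; rating 4 ≥ 3 ✓; age 43 ≥ 18 ✓ → eligible.
Tuition Reimbursement — status part-time ✓ (not excluded); service 1886 days ≥ 60 days ✓; age 43 ≥ 18 ✓; site Omaha ✗ (not Raleigh or Calgary) → not eligible.
Equity Grant Program — status part-time ✓ (not excluded); service 1886 days ≥ 1 year (≈365 days) ✓; grade Band 4 ≥ Band 3 ✓; age 43 ≥ 21 ✓; not eligible for Tuition Reimbursement ✗ → not eligible.
Stock Option Plan — service 1886 days ≥ 6 months (≈180 days) ✓; grade Band 4 < Band 5 ✗ → not eligible.
Phone Allowance — status part-time ✓; service 1886 days ≥ 2 years (≈730 days) ✓; 24 hrs/wk < 30 ✗ → not eligible.
Mental Health Benefit — status part-time ✓; service 1886 days ≥ 9 months (≈270 days) ✓; dept Support ✗ → not eligible.
Legal Services Plan — status part-time ✗ (requires full-time or seasonal) → not eligible.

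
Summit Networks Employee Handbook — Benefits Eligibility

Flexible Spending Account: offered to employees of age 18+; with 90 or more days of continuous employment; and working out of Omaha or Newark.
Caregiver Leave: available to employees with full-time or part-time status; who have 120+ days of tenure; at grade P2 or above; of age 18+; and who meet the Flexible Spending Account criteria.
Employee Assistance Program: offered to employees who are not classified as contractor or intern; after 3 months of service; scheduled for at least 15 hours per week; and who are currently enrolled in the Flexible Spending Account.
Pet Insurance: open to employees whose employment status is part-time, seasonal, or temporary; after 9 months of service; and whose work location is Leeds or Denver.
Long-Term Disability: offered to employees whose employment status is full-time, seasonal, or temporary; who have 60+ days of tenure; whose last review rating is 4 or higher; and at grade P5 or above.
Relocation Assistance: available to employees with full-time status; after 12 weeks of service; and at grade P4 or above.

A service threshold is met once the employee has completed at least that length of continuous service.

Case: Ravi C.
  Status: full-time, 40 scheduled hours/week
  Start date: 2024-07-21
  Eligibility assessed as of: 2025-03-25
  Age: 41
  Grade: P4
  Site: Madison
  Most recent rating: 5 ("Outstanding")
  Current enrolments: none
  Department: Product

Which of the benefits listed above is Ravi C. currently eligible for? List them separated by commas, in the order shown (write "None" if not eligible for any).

Relocation Assistance

Service from 2024-07-21 to 2025-03-25: 247 days.
Flexible Spending Account — age 41 ≥ 18 ✓; service 247 days ≥ 90 days ✓; site Madison ✗ (not Omaha or Newark) → not eligible.
Caregiver Leave — status full-time ✓; service 247 days ≥ 120 days ✓; grade P4 ≥ P2 ✓; age 41 ≥ 18 ✓; not eligible for Flexible Spending Account ✗ → not eligible.
Employee Assistance Program — status full-time ✓ (not excluded); service 247 days ≥ 3 months (≈90 days) ✓; 40 hrs/wk ≥ 15 ✓; not enrolled in Flexible Spending Account ✗ → not eligible.
Pet Insurance — status full-time ✗ (requires part-time, seasonal, or temporary) → not eligible.
Long-Term Disability — status full-time ✓; service 247 days ≥ 60 days ✓; rating 5 ≥ 4 ✓; grade P4 < P5 ✗ → not eligible.
Relocation Assistance — status full-time ✓; service 247 days ≥ 12 weeks (≈84 days) ✓; grade P4 ≥ P4 ✓ → eligible.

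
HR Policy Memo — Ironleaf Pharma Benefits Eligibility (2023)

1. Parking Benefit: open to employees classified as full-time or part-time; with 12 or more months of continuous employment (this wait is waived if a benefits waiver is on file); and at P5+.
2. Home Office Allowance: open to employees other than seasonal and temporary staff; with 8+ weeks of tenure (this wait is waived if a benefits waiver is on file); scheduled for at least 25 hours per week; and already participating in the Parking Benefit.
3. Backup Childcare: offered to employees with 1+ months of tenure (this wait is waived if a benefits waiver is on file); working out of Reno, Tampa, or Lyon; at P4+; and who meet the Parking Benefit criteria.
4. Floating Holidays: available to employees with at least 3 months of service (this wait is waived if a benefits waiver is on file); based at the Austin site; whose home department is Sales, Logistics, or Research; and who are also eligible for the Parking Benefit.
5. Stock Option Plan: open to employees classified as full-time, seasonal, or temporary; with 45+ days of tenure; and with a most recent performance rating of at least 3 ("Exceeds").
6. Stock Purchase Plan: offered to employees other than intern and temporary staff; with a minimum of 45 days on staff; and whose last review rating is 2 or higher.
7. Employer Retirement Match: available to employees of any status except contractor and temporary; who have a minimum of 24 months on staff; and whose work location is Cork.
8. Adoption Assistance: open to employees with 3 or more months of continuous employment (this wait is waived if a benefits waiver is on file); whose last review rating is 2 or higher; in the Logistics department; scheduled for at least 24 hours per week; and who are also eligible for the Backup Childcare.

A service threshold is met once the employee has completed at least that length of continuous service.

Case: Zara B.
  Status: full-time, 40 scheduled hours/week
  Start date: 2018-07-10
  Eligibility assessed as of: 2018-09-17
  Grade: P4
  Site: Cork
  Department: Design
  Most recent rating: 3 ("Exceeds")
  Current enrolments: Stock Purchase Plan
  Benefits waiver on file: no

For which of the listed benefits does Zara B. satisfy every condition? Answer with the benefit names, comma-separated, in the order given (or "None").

Stock Option Plan, Stock Purchase Plan

Service from 2018-07-10 to 2018-09-17: 69 days.
Parking Benefit — status full-time ✓; no waiver, service 69 days < 12 months (≈360 days) ✗ → not eligible.
Home Office Allowance — status full-time ✓ (not excluded); no waiver, service 69 days ≥ 8 weeks (≈56 days) ✓; 40 hrs/wk ≥ 25 ✓; not enrolled in Parking Benefit ✗ → not eligible.
Backup Childcare — no waiver, service 69 days ≥ 1 month (≈30 days) ✓; site Cork ✗ (not Reno, Tampa, or Lyon) → not eligible.
Floating Holidays — no waiver, service 69 days < 3 months (≈90 days) ✗ → not eligible.
Stock Option Plan — status full-time ✓; service 69 days ≥ 45 days ✓; rating 3 ≥ 3 ✓ → eligible.
Stock Purchase Plan — status full-time ✓ (not excluded); service 69 days ≥ 45 days ✓; rating 3 ≥ 2 ✓ → eligible.
Employer Retirement Match — status full-time ✓ (not excluded); service 69 days < 24 months (≈720 days) ✗ → not eligible.
Adoption Assistance — no waiver, service 69 days < 3 months (≈90 days) ✗ → not eligible.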